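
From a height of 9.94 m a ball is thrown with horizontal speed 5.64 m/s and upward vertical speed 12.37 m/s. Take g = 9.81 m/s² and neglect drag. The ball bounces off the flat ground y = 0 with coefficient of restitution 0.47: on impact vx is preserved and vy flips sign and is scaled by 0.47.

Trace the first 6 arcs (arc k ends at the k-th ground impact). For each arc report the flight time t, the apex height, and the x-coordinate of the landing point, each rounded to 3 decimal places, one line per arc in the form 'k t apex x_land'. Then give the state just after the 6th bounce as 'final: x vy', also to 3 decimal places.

Arc 1: start y=9.940, vy=12.370 → t=3.163, apex=17.739, x_land=17.837, impact vy=-18.656
  bounce: vy ← 0.47·18.656 = 8.768
Arc 2: start y=0.000, vy=8.768 → t=1.788, apex=3.919, x_land=27.920, impact vy=-8.768
  bounce: vy ← 0.47·8.768 = 4.121
Arc 3: start y=0.000, vy=4.121 → t=0.840, apex=0.866, x_land=32.658, impact vy=-4.121
  bounce: vy ← 0.47·4.121 = 1.937
Arc 4: start y=0.000, vy=1.937 → t=0.395, apex=0.191, x_land=34.885, impact vy=-1.937
  bounce: vy ← 0.47·1.937 = 0.910
Arc 5: start y=0.000, vy=0.910 → t=0.186, apex=0.042, x_land=35.932, impact vy=-0.910
  bounce: vy ← 0.47·0.910 = 0.428
Arc 6: start y=0.000, vy=0.428 → t=0.087, apex=0.009, x_land=36.424, impact vy=-0.428
  bounce: vy ← 0.47·0.428 = 0.201

1 3.163 17.739 17.837
2 1.788 3.919 27.920
3 0.840 0.866 32.658
4 0.395 0.191 34.885
5 0.186 0.042 35.932
6 0.087 0.009 36.424
final: 36.424 0.201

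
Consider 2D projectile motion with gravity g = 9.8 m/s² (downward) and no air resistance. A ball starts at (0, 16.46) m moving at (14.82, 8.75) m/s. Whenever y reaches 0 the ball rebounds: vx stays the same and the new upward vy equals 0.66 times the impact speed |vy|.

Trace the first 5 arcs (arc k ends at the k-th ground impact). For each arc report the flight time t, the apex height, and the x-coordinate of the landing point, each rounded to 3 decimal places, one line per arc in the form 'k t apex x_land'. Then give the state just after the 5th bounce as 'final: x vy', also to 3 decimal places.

Arc 1: start y=16.460, vy=8.750 → t=2.932, apex=20.366, x_land=43.446, impact vy=-19.979
  bounce: vy ← 0.66·19.979 = 13.186
Arc 2: start y=0.000, vy=13.186 → t=2.691, apex=8.872, x_land=83.328, impact vy=-13.186
  bounce: vy ← 0.66·13.186 = 8.703
Arc 3: start y=0.000, vy=8.703 → t=1.776, apex=3.864, x_land=109.650, impact vy=-8.703
  bounce: vy ← 0.66·8.703 = 5.744
Arc 4: start y=0.000, vy=5.744 → t=1.172, apex=1.683, x_land=127.023, impact vy=-5.744
  bounce: vy ← 0.66·5.744 = 3.791
Arc 5: start y=0.000, vy=3.791 → t=0.774, apex=0.733, x_land=138.489, impact vy=-3.791
  bounce: vy ← 0.66·3.791 = 2.502

1 2.932 20.366 43.446
2 2.691 8.872 83.328
3 1.776 3.864 109.650
4 1.172 1.683 127.023
5 0.774 0.733 138.489
final: 138.489 2.502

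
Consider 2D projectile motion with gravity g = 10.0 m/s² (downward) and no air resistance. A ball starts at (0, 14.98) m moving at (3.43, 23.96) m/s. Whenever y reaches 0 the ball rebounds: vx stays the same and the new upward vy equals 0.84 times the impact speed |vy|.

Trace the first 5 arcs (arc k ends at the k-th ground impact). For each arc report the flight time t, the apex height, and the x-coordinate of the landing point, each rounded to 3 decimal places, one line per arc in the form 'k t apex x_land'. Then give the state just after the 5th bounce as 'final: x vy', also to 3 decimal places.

1 5.352 43.684 18.357
2 4.966 30.823 35.389
3 4.171 21.749 49.697
4 3.504 15.346 61.715
5 2.943 10.828 71.810
final: 71.810 12.362

Arc 1: start y=14.980, vy=23.960 → t=5.352, apex=43.684, x_land=18.357, impact vy=-29.558
  bounce: vy ← 0.84·29.558 = 24.829
Arc 2: start y=0.000, vy=24.829 → t=4.966, apex=30.823, x_land=35.389, impact vy=-24.829
  bounce: vy ← 0.84·24.829 = 20.856
Arc 3: start y=0.000, vy=20.856 → t=4.171, apex=21.749, x_land=49.697, impact vy=-20.856
  bounce: vy ← 0.84·20.856 = 17.519
Arc 4: start y=0.000, vy=17.519 → t=3.504, apex=15.346, x_land=61.715, impact vy=-17.519
  bounce: vy ← 0.84·17.519 = 14.716
Arc 5: start y=0.000, vy=14.716 → t=2.943, apex=10.828, x_land=71.810, impact vy=-14.716
  bounce: vy ← 0.84·14.716 = 12.362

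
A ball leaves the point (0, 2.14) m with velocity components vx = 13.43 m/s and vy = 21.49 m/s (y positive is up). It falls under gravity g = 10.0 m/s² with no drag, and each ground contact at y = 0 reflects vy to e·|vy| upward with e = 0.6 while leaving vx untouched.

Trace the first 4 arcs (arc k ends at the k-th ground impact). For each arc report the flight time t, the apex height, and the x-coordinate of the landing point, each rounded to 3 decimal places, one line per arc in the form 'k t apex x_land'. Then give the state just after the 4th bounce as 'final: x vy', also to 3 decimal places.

1 4.395 25.231 59.030
2 2.696 9.083 95.232
3 1.617 3.270 116.954
4 0.970 1.177 129.987
final: 129.987 2.911

Arc 1: start y=2.140, vy=21.490 → t=4.395, apex=25.231, x_land=59.030, impact vy=-22.464
  bounce: vy ← 0.6·22.464 = 13.478
Arc 2: start y=0.000, vy=13.478 → t=2.696, apex=9.083, x_land=95.232, impact vy=-13.478
  bounce: vy ← 0.6·13.478 = 8.087
Arc 3: start y=0.000, vy=8.087 → t=1.617, apex=3.270, x_land=116.954, impact vy=-8.087
  bounce: vy ← 0.6·8.087 = 4.852
Arc 4: start y=0.000, vy=4.852 → t=0.970, apex=1.177, x_land=129.987, impact vy=-4.852
  bounce: vy ← 0.6·4.852 = 2.911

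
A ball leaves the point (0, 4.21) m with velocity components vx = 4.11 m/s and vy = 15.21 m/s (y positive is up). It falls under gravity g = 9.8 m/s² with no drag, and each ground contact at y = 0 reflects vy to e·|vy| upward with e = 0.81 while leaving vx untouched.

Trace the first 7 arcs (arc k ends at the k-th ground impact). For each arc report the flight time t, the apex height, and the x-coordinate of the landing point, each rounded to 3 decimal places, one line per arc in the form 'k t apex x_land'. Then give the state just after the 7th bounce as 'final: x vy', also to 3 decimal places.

1 3.360 16.013 13.809
2 2.929 10.506 25.845
3 2.372 6.893 35.595
4 1.921 4.523 43.492
5 1.556 2.967 49.889
6 1.261 1.947 55.070
7 1.021 1.277 59.267
final: 59.267 4.053

Arc 1: start y=4.210, vy=15.210 → t=3.360, apex=16.013, x_land=13.809, impact vy=-17.716
  bounce: vy ← 0.81·17.716 = 14.350
Arc 2: start y=0.000, vy=14.350 → t=2.929, apex=10.506, x_land=25.845, impact vy=-14.350
  bounce: vy ← 0.81·14.350 = 11.624
Arc 3: start y=0.000, vy=11.624 → t=2.372, apex=6.893, x_land=35.595, impact vy=-11.624
  bounce: vy ← 0.81·11.624 = 9.415
Arc 4: start y=0.000, vy=9.415 → t=1.921, apex=4.523, x_land=43.492, impact vy=-9.415
  bounce: vy ← 0.81·9.415 = 7.626
Arc 5: start y=0.000, vy=7.626 → t=1.556, apex=2.967, x_land=49.889, impact vy=-7.626
  bounce: vy ← 0.81·7.626 = 6.177
Arc 6: start y=0.000, vy=6.177 → t=1.261, apex=1.947, x_land=55.070, impact vy=-6.177
  bounce: vy ← 0.81·6.177 = 5.004
Arc 7: start y=0.000, vy=5.004 → t=1.021, apex=1.277, x_land=59.267, impact vy=-5.004
  bounce: vy ← 0.81·5.004 = 4.053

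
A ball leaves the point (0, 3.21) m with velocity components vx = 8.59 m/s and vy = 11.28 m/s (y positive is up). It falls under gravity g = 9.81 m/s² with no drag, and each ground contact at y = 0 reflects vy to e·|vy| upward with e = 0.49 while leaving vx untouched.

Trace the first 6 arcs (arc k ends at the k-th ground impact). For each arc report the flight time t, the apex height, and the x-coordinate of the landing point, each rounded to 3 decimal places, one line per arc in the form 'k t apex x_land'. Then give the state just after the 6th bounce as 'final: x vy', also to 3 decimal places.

Arc 1: start y=3.210, vy=11.280 → t=2.556, apex=9.695, x_land=21.954, impact vy=-13.792
  bounce: vy ← 0.49·13.792 = 6.758
Arc 2: start y=0.000, vy=6.758 → t=1.378, apex=2.328, x_land=33.789, impact vy=-6.758
  bounce: vy ← 0.49·6.758 = 3.311
Arc 3: start y=0.000, vy=3.311 → t=0.675, apex=0.559, x_land=39.588, impact vy=-3.311
  bounce: vy ← 0.49·3.311 = 1.623
Arc 4: start y=0.000, vy=1.623 → t=0.331, apex=0.134, x_land=42.430, impact vy=-1.623
  bounce: vy ← 0.49·1.623 = 0.795
Arc 5: start y=0.000, vy=0.795 → t=0.162, apex=0.032, x_land=43.822, impact vy=-0.795
  bounce: vy ← 0.49·0.795 = 0.390
Arc 6: start y=0.000, vy=0.390 → t=0.079, apex=0.008, x_land=44.505, impact vy=-0.390
  bounce: vy ← 0.49·0.390 = 0.191

1 2.556 9.695 21.954
2 1.378 2.328 33.789
3 0.675 0.559 39.588
4 0.331 0.134 42.430
5 0.162 0.032 43.822
6 0.079 0.008 44.505
final: 44.505 0.191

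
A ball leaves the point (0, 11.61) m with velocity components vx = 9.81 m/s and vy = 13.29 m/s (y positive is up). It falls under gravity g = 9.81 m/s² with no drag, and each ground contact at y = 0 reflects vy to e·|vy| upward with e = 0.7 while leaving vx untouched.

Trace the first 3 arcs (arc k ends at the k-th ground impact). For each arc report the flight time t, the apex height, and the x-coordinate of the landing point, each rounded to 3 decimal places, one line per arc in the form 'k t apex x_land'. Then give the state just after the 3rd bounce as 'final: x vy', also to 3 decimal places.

1 3.405 20.612 33.400
2 2.870 10.100 61.554
3 2.009 4.949 81.262
final: 81.262 6.898

Arc 1: start y=11.610, vy=13.290 → t=3.405, apex=20.612, x_land=33.400, impact vy=-20.110
  bounce: vy ← 0.7·20.110 = 14.077
Arc 2: start y=0.000, vy=14.077 → t=2.870, apex=10.100, x_land=61.554, impact vy=-14.077
  bounce: vy ← 0.7·14.077 = 9.854
Arc 3: start y=0.000, vy=9.854 → t=2.009, apex=4.949, x_land=81.262, impact vy=-9.854
  bounce: vy ← 0.7·9.854 = 6.898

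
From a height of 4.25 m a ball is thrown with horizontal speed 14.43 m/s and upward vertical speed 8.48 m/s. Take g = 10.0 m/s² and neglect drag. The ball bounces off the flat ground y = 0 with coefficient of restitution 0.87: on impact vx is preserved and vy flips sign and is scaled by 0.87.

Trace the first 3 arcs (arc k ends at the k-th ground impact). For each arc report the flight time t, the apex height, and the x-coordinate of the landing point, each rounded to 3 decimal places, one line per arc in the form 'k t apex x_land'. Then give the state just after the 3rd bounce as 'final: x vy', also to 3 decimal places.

1 2.101 7.846 30.312
2 2.180 5.938 61.764
3 1.896 4.495 89.127
final: 89.127 8.249

Arc 1: start y=4.250, vy=8.480 → t=2.101, apex=7.846, x_land=30.312, impact vy=-12.526
  bounce: vy ← 0.87·12.526 = 10.898
Arc 2: start y=0.000, vy=10.898 → t=2.180, apex=5.938, x_land=61.764, impact vy=-10.898
  bounce: vy ← 0.87·10.898 = 9.481
Arc 3: start y=0.000, vy=9.481 → t=1.896, apex=4.495, x_land=89.127, impact vy=-9.481
  bounce: vy ← 0.87·9.481 = 8.249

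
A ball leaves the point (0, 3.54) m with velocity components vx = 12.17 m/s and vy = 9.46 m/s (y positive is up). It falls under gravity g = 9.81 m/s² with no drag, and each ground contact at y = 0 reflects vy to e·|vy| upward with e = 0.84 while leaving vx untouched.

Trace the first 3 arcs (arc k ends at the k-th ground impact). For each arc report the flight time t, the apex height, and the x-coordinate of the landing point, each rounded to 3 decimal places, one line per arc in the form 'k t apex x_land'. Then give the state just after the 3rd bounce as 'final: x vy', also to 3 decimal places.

1 2.249 8.101 27.376
2 2.159 5.716 53.652
3 1.814 4.033 75.724
final: 75.724 7.472

Arc 1: start y=3.540, vy=9.460 → t=2.249, apex=8.101, x_land=27.376, impact vy=-12.607
  bounce: vy ← 0.84·12.607 = 10.590
Arc 2: start y=0.000, vy=10.590 → t=2.159, apex=5.716, x_land=53.652, impact vy=-10.590
  bounce: vy ← 0.84·10.590 = 8.896
Arc 3: start y=0.000, vy=8.896 → t=1.814, apex=4.033, x_land=75.724, impact vy=-8.896
  bounce: vy ← 0.84·8.896 = 7.472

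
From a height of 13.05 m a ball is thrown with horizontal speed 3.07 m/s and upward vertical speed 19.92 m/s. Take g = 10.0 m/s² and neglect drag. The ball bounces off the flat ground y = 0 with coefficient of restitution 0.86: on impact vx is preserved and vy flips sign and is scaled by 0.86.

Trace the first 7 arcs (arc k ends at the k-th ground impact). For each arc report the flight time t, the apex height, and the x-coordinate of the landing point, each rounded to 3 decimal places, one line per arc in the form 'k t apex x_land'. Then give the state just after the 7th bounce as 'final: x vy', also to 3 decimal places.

Arc 1: start y=13.050, vy=19.920 → t=4.557, apex=32.890, x_land=13.989, impact vy=-25.648
  bounce: vy ← 0.86·25.648 = 22.057
Arc 2: start y=0.000, vy=22.057 → t=4.411, apex=24.326, x_land=27.532, impact vy=-22.057
  bounce: vy ← 0.86·22.057 = 18.969
Arc 3: start y=0.000, vy=18.969 → t=3.794, apex=17.991, x_land=39.179, impact vy=-18.969
  bounce: vy ← 0.86·18.969 = 16.313
Arc 4: start y=0.000, vy=16.313 → t=3.263, apex=13.306, x_land=49.196, impact vy=-16.313
  bounce: vy ← 0.86·16.313 = 14.030
Arc 5: start y=0.000, vy=14.030 → t=2.806, apex=9.841, x_land=57.810, impact vy=-14.030
  bounce: vy ← 0.86·14.030 = 12.065
Arc 6: start y=0.000, vy=12.065 → t=2.413, apex=7.279, x_land=65.218, impact vy=-12.065
  bounce: vy ← 0.86·12.065 = 10.376
Arc 7: start y=0.000, vy=10.376 → t=2.075, apex=5.383, x_land=71.589, impact vy=-10.376
  bounce: vy ← 0.86·10.376 = 8.924

1 4.557 32.890 13.989
2 4.411 24.326 27.532
3 3.794 17.991 39.179
4 3.263 13.306 49.196
5 2.806 9.841 57.810
6 2.413 7.279 65.218
7 2.075 5.383 71.589
final: 71.589 8.924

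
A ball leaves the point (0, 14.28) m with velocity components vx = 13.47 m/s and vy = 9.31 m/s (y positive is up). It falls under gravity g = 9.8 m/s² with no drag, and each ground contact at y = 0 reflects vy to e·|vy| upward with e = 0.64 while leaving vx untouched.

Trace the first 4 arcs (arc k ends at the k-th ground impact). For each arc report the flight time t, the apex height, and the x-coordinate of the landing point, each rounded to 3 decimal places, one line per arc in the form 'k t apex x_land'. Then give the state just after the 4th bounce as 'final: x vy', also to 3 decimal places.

Arc 1: start y=14.280, vy=9.310 → t=2.904, apex=18.702, x_land=39.112, impact vy=-19.146
  bounce: vy ← 0.64·19.146 = 12.253
Arc 2: start y=0.000, vy=12.253 → t=2.501, apex=7.660, x_land=72.797, impact vy=-12.253
  bounce: vy ← 0.64·12.253 = 7.842
Arc 3: start y=0.000, vy=7.842 → t=1.600, apex=3.138, x_land=94.354, impact vy=-7.842
  bounce: vy ← 0.64·7.842 = 5.019
Arc 4: start y=0.000, vy=5.019 → t=1.024, apex=1.285, x_land=108.151, impact vy=-5.019
  bounce: vy ← 0.64·5.019 = 3.212

1 2.904 18.702 39.112
2 2.501 7.660 72.797
3 1.600 3.138 94.354
4 1.024 1.285 108.151
final: 108.151 3.212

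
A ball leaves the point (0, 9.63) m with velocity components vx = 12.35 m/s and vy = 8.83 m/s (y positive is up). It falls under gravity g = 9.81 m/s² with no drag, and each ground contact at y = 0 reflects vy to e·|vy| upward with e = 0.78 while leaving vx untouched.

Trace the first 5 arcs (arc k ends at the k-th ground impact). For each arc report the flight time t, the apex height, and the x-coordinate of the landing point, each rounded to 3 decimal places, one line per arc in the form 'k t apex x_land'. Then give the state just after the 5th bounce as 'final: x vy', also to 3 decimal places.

Arc 1: start y=9.630, vy=8.830 → t=2.565, apex=13.604, x_land=31.684, impact vy=-16.337
  bounce: vy ← 0.78·16.337 = 12.743
Arc 2: start y=0.000, vy=12.743 → t=2.598, apex=8.277, x_land=63.769, impact vy=-12.743
  bounce: vy ← 0.78·12.743 = 9.940
Arc 3: start y=0.000, vy=9.940 → t=2.026, apex=5.036, x_land=88.795, impact vy=-9.940
  bounce: vy ← 0.78·9.940 = 7.753
Arc 4: start y=0.000, vy=7.753 → t=1.581, apex=3.064, x_land=108.316, impact vy=-7.753
  bounce: vy ← 0.78·7.753 = 6.047
Arc 5: start y=0.000, vy=6.047 → t=1.233, apex=1.864, x_land=123.542, impact vy=-6.047
  bounce: vy ← 0.78·6.047 = 4.717

1 2.565 13.604 31.684
2 2.598 8.277 63.769
3 2.026 5.036 88.795
4 1.581 3.064 108.316
5 1.233 1.864 123.542
final: 123.542 4.717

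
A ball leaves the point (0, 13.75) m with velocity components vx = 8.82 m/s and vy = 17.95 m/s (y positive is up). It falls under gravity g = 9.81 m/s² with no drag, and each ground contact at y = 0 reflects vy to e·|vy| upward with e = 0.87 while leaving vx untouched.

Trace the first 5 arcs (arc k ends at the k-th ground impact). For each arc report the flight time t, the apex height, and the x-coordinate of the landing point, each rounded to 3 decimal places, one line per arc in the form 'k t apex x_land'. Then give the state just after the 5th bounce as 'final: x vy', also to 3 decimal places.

1 4.310 30.172 38.014
2 4.316 22.837 76.077
3 3.754 17.286 109.191
4 3.266 13.083 138.001
5 2.842 9.903 163.066
final: 163.066 12.127

Arc 1: start y=13.750, vy=17.950 → t=4.310, apex=30.172, x_land=38.014, impact vy=-24.331
  bounce: vy ← 0.87·24.331 = 21.168
Arc 2: start y=0.000, vy=21.168 → t=4.316, apex=22.837, x_land=76.077, impact vy=-21.168
  bounce: vy ← 0.87·21.168 = 18.416
Arc 3: start y=0.000, vy=18.416 → t=3.754, apex=17.286, x_land=109.191, impact vy=-18.416
  bounce: vy ← 0.87·18.416 = 16.022
Arc 4: start y=0.000, vy=16.022 → t=3.266, apex=13.083, x_land=138.001, impact vy=-16.022
  bounce: vy ← 0.87·16.022 = 13.939
Arc 5: start y=0.000, vy=13.939 → t=2.842, apex=9.903, x_land=163.066, impact vy=-13.939
  bounce: vy ← 0.87·13.939 = 12.127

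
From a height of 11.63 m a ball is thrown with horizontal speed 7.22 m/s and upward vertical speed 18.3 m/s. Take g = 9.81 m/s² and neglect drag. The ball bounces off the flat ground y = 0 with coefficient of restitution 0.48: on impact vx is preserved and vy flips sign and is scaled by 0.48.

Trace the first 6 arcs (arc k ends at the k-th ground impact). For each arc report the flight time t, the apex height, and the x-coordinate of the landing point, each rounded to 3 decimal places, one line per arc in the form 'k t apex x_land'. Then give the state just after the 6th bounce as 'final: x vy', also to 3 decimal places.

Arc 1: start y=11.630, vy=18.300 → t=4.284, apex=28.699, x_land=30.933, impact vy=-23.729
  bounce: vy ← 0.48·23.729 = 11.390
Arc 2: start y=0.000, vy=11.390 → t=2.322, apex=6.612, x_land=47.698, impact vy=-11.390
  bounce: vy ← 0.48·11.390 = 5.467
Arc 3: start y=0.000, vy=5.467 → t=1.115, apex=1.523, x_land=55.746, impact vy=-5.467
  bounce: vy ← 0.48·5.467 = 2.624
Arc 4: start y=0.000, vy=2.624 → t=0.535, apex=0.351, x_land=59.609, impact vy=-2.624
  bounce: vy ← 0.48·2.624 = 1.260
Arc 5: start y=0.000, vy=1.260 → t=0.257, apex=0.081, x_land=61.463, impact vy=-1.260
  bounce: vy ← 0.48·1.260 = 0.605
Arc 6: start y=0.000, vy=0.605 → t=0.123, apex=0.019, x_land=62.353, impact vy=-0.605
  bounce: vy ← 0.48·0.605 = 0.290

1 4.284 28.699 30.933
2 2.322 6.612 47.698
3 1.115 1.523 55.746
4 0.535 0.351 59.609
5 0.257 0.081 61.463
6 0.123 0.019 62.353
final: 62.353 0.290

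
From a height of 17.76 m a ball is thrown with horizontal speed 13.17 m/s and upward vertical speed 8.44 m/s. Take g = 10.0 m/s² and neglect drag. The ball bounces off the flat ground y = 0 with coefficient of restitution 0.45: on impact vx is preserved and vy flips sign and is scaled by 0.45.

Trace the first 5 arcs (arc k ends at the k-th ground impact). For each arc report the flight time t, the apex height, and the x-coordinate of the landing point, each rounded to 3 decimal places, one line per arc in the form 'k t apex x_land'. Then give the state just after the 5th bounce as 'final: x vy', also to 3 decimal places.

1 2.909 21.322 38.312
2 1.859 4.318 62.789
3 0.836 0.874 73.803
4 0.376 0.177 78.760
5 0.169 0.036 80.990
final: 80.990 0.381

Arc 1: start y=17.760, vy=8.440 → t=2.909, apex=21.322, x_land=38.312, impact vy=-20.650
  bounce: vy ← 0.45·20.650 = 9.293
Arc 2: start y=0.000, vy=9.293 → t=1.859, apex=4.318, x_land=62.789, impact vy=-9.293
  bounce: vy ← 0.45·9.293 = 4.182
Arc 3: start y=0.000, vy=4.182 → t=0.836, apex=0.874, x_land=73.803, impact vy=-4.182
  bounce: vy ← 0.45·4.182 = 1.882
Arc 4: start y=0.000, vy=1.882 → t=0.376, apex=0.177, x_land=78.760, impact vy=-1.882
  bounce: vy ← 0.45·1.882 = 0.847
Arc 5: start y=0.000, vy=0.847 → t=0.169, apex=0.036, x_land=80.990, impact vy=-0.847
  bounce: vy ← 0.45·0.847 = 0.381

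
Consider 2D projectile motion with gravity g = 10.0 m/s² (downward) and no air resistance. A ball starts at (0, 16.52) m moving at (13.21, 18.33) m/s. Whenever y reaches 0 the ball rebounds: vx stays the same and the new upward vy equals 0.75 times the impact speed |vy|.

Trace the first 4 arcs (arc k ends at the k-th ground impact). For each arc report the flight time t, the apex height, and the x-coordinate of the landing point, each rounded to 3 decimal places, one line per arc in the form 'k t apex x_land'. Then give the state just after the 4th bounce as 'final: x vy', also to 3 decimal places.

Arc 1: start y=16.520, vy=18.330 → t=4.414, apex=33.319, x_land=58.315, impact vy=-25.815
  bounce: vy ← 0.75·25.815 = 19.361
Arc 2: start y=0.000, vy=19.361 → t=3.872, apex=18.742, x_land=109.466, impact vy=-19.361
  bounce: vy ← 0.75·19.361 = 14.521
Arc 3: start y=0.000, vy=14.521 → t=2.904, apex=10.542, x_land=147.830, impact vy=-14.521
  bounce: vy ← 0.75·14.521 = 10.890
Arc 4: start y=0.000, vy=10.890 → t=2.178, apex=5.930, x_land=176.603, impact vy=-10.890
  bounce: vy ← 0.75·10.890 = 8.168

1 4.414 33.319 58.315
2 3.872 18.742 109.466
3 2.904 10.542 147.830
4 2.178 5.930 176.603
final: 176.603 8.168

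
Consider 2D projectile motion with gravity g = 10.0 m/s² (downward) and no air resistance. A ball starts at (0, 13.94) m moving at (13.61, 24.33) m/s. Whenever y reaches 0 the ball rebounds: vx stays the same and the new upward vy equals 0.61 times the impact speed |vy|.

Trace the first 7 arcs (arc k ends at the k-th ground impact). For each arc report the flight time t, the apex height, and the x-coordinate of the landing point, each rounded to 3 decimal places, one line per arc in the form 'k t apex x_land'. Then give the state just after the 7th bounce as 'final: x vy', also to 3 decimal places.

1 5.384 43.537 73.274
2 3.600 16.200 122.271
3 2.196 6.028 152.158
4 1.340 2.243 170.390
5 0.817 0.835 181.511
6 0.498 0.311 188.295
7 0.304 0.116 192.433
final: 192.433 0.927

Arc 1: start y=13.940, vy=24.330 → t=5.384, apex=43.537, x_land=73.274, impact vy=-29.508
  bounce: vy ← 0.61·29.508 = 18.000
Arc 2: start y=0.000, vy=18.000 → t=3.600, apex=16.200, x_land=122.271, impact vy=-18.000
  bounce: vy ← 0.61·18.000 = 10.980
Arc 3: start y=0.000, vy=10.980 → t=2.196, apex=6.028, x_land=152.158, impact vy=-10.980
  bounce: vy ← 0.61·10.980 = 6.698
Arc 4: start y=0.000, vy=6.698 → t=1.340, apex=2.243, x_land=170.390, impact vy=-6.698
  bounce: vy ← 0.61·6.698 = 4.086
Arc 5: start y=0.000, vy=4.086 → t=0.817, apex=0.835, x_land=181.511, impact vy=-4.086
  bounce: vy ← 0.61·4.086 = 2.492
Arc 6: start y=0.000, vy=2.492 → t=0.498, apex=0.311, x_land=188.295, impact vy=-2.492
  bounce: vy ← 0.61·2.492 = 1.520
Arc 7: start y=0.000, vy=1.520 → t=0.304, apex=0.116, x_land=192.433, impact vy=-1.520
  bounce: vy ← 0.61·1.520 = 0.927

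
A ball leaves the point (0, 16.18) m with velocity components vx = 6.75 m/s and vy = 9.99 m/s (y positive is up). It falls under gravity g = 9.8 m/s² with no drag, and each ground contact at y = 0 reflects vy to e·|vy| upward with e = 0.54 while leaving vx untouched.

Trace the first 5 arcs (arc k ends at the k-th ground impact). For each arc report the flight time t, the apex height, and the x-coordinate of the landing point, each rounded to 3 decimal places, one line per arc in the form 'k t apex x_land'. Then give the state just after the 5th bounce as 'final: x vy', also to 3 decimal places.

Arc 1: start y=16.180, vy=9.990 → t=3.103, apex=21.272, x_land=20.945, impact vy=-20.419
  bounce: vy ← 0.54·20.419 = 11.026
Arc 2: start y=0.000, vy=11.026 → t=2.250, apex=6.203, x_land=36.134, impact vy=-11.026
  bounce: vy ← 0.54·11.026 = 5.954
Arc 3: start y=0.000, vy=5.954 → t=1.215, apex=1.809, x_land=44.336, impact vy=-5.954
  bounce: vy ← 0.54·5.954 = 3.215
Arc 4: start y=0.000, vy=3.215 → t=0.656, apex=0.527, x_land=48.765, impact vy=-3.215
  bounce: vy ← 0.54·3.215 = 1.736
Arc 5: start y=0.000, vy=1.736 → t=0.354, apex=0.154, x_land=51.157, impact vy=-1.736
  bounce: vy ← 0.54·1.736 = 0.938

1 3.103 21.272 20.945
2 2.250 6.203 36.134
3 1.215 1.809 44.336
4 0.656 0.527 48.765
5 0.354 0.154 51.157
final: 51.157 0.938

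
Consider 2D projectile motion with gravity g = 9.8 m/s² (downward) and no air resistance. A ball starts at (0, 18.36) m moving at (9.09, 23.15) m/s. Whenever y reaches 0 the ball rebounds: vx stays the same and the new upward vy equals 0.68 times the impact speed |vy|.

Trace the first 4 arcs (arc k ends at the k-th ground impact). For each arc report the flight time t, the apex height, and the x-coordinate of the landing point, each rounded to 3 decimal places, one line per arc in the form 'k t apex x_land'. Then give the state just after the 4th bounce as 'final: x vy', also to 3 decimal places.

1 5.416 45.703 49.234
2 4.153 21.133 86.989
3 2.824 9.772 112.663
4 1.921 4.519 130.121
final: 130.121 6.399

Arc 1: start y=18.360, vy=23.150 → t=5.416, apex=45.703, x_land=49.234, impact vy=-29.930
  bounce: vy ← 0.68·29.930 = 20.352
Arc 2: start y=0.000, vy=20.352 → t=4.153, apex=21.133, x_land=86.989, impact vy=-20.352
  bounce: vy ← 0.68·20.352 = 13.839
Arc 3: start y=0.000, vy=13.839 → t=2.824, apex=9.772, x_land=112.663, impact vy=-13.839
  bounce: vy ← 0.68·13.839 = 9.411
Arc 4: start y=0.000, vy=9.411 → t=1.921, apex=4.519, x_land=130.121, impact vy=-9.411
  bounce: vy ← 0.68·9.411 = 6.399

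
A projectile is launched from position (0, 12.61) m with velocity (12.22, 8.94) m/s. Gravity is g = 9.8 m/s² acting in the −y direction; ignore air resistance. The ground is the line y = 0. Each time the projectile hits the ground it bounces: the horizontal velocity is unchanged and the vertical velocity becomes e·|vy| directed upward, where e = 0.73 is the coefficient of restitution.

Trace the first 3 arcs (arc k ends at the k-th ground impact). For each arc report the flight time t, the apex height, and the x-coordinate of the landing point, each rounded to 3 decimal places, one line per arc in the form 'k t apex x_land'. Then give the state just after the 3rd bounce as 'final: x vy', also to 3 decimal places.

1 2.758 16.688 33.699
2 2.694 8.893 66.624
3 1.967 4.739 90.659
final: 90.659 7.036

Arc 1: start y=12.610, vy=8.940 → t=2.758, apex=16.688, x_land=33.699, impact vy=-18.085
  bounce: vy ← 0.73·18.085 = 13.202
Arc 2: start y=0.000, vy=13.202 → t=2.694, apex=8.893, x_land=66.624, impact vy=-13.202
  bounce: vy ← 0.73·13.202 = 9.638
Arc 3: start y=0.000, vy=9.638 → t=1.967, apex=4.739, x_land=90.659, impact vy=-9.638
  bounce: vy ← 0.73·9.638 = 7.036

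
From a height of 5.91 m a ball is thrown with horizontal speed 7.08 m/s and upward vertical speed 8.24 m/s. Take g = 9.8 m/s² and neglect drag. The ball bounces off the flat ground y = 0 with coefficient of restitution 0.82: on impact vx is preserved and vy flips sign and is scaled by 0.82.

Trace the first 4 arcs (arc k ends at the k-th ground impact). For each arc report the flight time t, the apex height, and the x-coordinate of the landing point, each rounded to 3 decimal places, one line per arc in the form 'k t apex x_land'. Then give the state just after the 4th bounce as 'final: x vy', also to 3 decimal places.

Arc 1: start y=5.910, vy=8.240 → t=2.224, apex=9.374, x_land=15.746, impact vy=-13.555
  bounce: vy ← 0.82·13.555 = 11.115
Arc 2: start y=0.000, vy=11.115 → t=2.268, apex=6.303, x_land=31.806, impact vy=-11.115
  bounce: vy ← 0.82·11.115 = 9.114
Arc 3: start y=0.000, vy=9.114 → t=1.860, apex=4.238, x_land=44.975, impact vy=-9.114
  bounce: vy ← 0.82·9.114 = 7.474
Arc 4: start y=0.000, vy=7.474 → t=1.525, apex=2.850, x_land=55.774, impact vy=-7.474
  bounce: vy ← 0.82·7.474 = 6.128

1 2.224 9.374 15.746
2 2.268 6.303 31.806
3 1.860 4.238 44.975
4 1.525 2.850 55.774
final: 55.774 6.128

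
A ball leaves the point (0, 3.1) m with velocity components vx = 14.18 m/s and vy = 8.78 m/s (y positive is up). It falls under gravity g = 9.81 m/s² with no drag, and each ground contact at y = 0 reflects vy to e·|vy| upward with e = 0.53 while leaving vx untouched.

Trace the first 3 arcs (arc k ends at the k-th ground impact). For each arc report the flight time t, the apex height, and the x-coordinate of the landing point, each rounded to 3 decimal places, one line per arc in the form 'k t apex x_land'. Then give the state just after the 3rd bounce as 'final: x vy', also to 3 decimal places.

1 2.092 7.029 29.666
2 1.269 1.974 47.659
3 0.673 0.555 57.196
final: 57.196 1.748

Arc 1: start y=3.100, vy=8.780 → t=2.092, apex=7.029, x_land=29.666, impact vy=-11.744
  bounce: vy ← 0.53·11.744 = 6.224
Arc 2: start y=0.000, vy=6.224 → t=1.269, apex=1.974, x_land=47.659, impact vy=-6.224
  bounce: vy ← 0.53·6.224 = 3.299
Arc 3: start y=0.000, vy=3.299 → t=0.673, apex=0.555, x_land=57.196, impact vy=-3.299
  bounce: vy ← 0.53·3.299 = 1.748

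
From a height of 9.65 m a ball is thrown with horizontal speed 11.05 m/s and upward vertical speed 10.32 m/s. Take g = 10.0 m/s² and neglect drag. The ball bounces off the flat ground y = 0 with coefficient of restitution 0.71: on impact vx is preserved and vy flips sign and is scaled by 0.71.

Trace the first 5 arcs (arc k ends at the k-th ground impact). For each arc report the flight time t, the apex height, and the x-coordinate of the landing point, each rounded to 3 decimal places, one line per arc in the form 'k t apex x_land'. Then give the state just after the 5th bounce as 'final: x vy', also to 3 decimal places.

1 2.763 14.975 30.527
2 2.457 7.549 57.682
3 1.745 3.805 76.962
4 1.239 1.918 90.651
5 0.880 0.967 100.370
final: 100.370 3.122

Arc 1: start y=9.650, vy=10.320 → t=2.763, apex=14.975, x_land=30.527, impact vy=-17.306
  bounce: vy ← 0.71·17.306 = 12.287
Arc 2: start y=0.000, vy=12.287 → t=2.457, apex=7.549, x_land=57.682, impact vy=-12.287
  bounce: vy ← 0.71·12.287 = 8.724
Arc 3: start y=0.000, vy=8.724 → t=1.745, apex=3.805, x_land=76.962, impact vy=-8.724
  bounce: vy ← 0.71·8.724 = 6.194
Arc 4: start y=0.000, vy=6.194 → t=1.239, apex=1.918, x_land=90.651, impact vy=-6.194
  bounce: vy ← 0.71·6.194 = 4.398
Arc 5: start y=0.000, vy=4.398 → t=0.880, apex=0.967, x_land=100.370, impact vy=-4.398
  bounce: vy ← 0.71·4.398 = 3.122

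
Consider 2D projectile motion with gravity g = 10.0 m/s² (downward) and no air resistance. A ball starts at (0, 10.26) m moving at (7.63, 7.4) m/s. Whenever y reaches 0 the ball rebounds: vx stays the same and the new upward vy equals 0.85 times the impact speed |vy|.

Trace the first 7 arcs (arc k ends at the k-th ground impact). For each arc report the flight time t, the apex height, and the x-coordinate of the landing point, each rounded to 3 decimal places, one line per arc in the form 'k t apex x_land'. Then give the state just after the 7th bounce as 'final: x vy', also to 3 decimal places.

Arc 1: start y=10.260, vy=7.400 → t=2.352, apex=12.998, x_land=17.948, impact vy=-16.123
  bounce: vy ← 0.85·16.123 = 13.705
Arc 2: start y=0.000, vy=13.705 → t=2.741, apex=9.391, x_land=38.862, impact vy=-13.705
  bounce: vy ← 0.85·13.705 = 11.649
Arc 3: start y=0.000, vy=11.649 → t=2.330, apex=6.785, x_land=56.638, impact vy=-11.649
  bounce: vy ← 0.85·11.649 = 9.902
Arc 4: start y=0.000, vy=9.902 → t=1.980, apex=4.902, x_land=71.748, impact vy=-9.902
  bounce: vy ← 0.85·9.902 = 8.416
Arc 5: start y=0.000, vy=8.416 → t=1.683, apex=3.542, x_land=84.592, impact vy=-8.416
  bounce: vy ← 0.85·8.416 = 7.154
Arc 6: start y=0.000, vy=7.154 → t=1.431, apex=2.559, x_land=95.509, impact vy=-7.154
  bounce: vy ← 0.85·7.154 = 6.081
Arc 7: start y=0.000, vy=6.081 → t=1.216, apex=1.849, x_land=104.788, impact vy=-6.081
  bounce: vy ← 0.85·6.081 = 5.169

1 2.352 12.998 17.948
2 2.741 9.391 38.862
3 2.330 6.785 56.638
4 1.980 4.902 71.748
5 1.683 3.542 84.592
6 1.431 2.559 95.509
7 1.216 1.849 104.788
final: 104.788 5.169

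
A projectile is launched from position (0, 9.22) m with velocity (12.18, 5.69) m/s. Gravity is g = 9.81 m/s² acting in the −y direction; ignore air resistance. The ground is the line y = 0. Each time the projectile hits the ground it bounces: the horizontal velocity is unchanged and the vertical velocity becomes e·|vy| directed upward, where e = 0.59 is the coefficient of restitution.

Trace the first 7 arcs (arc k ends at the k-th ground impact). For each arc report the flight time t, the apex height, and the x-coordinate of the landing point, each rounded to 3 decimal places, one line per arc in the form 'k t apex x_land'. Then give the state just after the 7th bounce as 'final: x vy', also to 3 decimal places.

Arc 1: start y=9.220, vy=5.690 → t=2.069, apex=10.870, x_land=25.197, impact vy=-14.604
  bounce: vy ← 0.59·14.604 = 8.616
Arc 2: start y=0.000, vy=8.616 → t=1.757, apex=3.784, x_land=46.592, impact vy=-8.616
  bounce: vy ← 0.59·8.616 = 5.084
Arc 3: start y=0.000, vy=5.084 → t=1.036, apex=1.317, x_land=59.216, impact vy=-5.084
  bounce: vy ← 0.59·5.084 = 2.999
Arc 4: start y=0.000, vy=2.999 → t=0.611, apex=0.459, x_land=66.664, impact vy=-2.999
  bounce: vy ← 0.59·2.999 = 1.770
Arc 5: start y=0.000, vy=1.770 → t=0.361, apex=0.160, x_land=71.058, impact vy=-1.770
  bounce: vy ← 0.59·1.770 = 1.044
Arc 6: start y=0.000, vy=1.044 → t=0.213, apex=0.056, x_land=73.651, impact vy=-1.044
  bounce: vy ← 0.59·1.044 = 0.616
Arc 7: start y=0.000, vy=0.616 → t=0.126, apex=0.019, x_land=75.180, impact vy=-0.616
  bounce: vy ← 0.59·0.616 = 0.363

1 2.069 10.870 25.197
2 1.757 3.784 46.592
3 1.036 1.317 59.216
4 0.611 0.459 66.664
5 0.361 0.160 71.058
6 0.213 0.056 73.651
7 0.126 0.019 75.180
final: 75.180 0.363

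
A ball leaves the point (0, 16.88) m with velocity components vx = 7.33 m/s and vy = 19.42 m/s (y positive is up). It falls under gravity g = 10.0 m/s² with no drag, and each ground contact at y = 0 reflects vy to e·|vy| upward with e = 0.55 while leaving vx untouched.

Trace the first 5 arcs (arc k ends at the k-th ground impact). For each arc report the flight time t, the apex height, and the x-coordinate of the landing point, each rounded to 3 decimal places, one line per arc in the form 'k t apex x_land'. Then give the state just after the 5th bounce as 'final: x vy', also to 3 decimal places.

Arc 1: start y=16.880, vy=19.420 → t=4.615, apex=35.737, x_land=33.831, impact vy=-26.735
  bounce: vy ← 0.55·26.735 = 14.704
Arc 2: start y=0.000, vy=14.704 → t=2.941, apex=10.810, x_land=55.387, impact vy=-14.704
  bounce: vy ← 0.55·14.704 = 8.087
Arc 3: start y=0.000, vy=8.087 → t=1.617, apex=3.270, x_land=67.243, impact vy=-8.087
  bounce: vy ← 0.55·8.087 = 4.448
Arc 4: start y=0.000, vy=4.448 → t=0.890, apex=0.989, x_land=73.764, impact vy=-4.448
  bounce: vy ← 0.55·4.448 = 2.446
Arc 5: start y=0.000, vy=2.446 → t=0.489, apex=0.299, x_land=77.350, impact vy=-2.446
  bounce: vy ← 0.55·2.446 = 1.346

1 4.615 35.737 33.831
2 2.941 10.810 55.387
3 1.617 3.270 67.243
4 0.890 0.989 73.764
5 0.489 0.299 77.350
final: 77.350 1.346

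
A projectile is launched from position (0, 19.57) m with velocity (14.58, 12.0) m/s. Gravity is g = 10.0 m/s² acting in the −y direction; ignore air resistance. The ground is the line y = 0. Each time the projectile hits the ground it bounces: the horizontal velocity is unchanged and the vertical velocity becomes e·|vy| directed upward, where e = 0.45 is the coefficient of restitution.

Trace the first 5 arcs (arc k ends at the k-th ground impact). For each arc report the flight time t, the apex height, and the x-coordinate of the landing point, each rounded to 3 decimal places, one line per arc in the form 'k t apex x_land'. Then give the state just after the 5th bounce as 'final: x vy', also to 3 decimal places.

1 3.514 26.770 51.232
2 2.082 5.421 81.595
3 0.937 1.098 95.258
4 0.422 0.222 101.406
5 0.190 0.045 104.173
final: 104.173 0.427

Arc 1: start y=19.570, vy=12.000 → t=3.514, apex=26.770, x_land=51.232, impact vy=-23.139
  bounce: vy ← 0.45·23.139 = 10.412
Arc 2: start y=0.000, vy=10.412 → t=2.082, apex=5.421, x_land=81.595, impact vy=-10.412
  bounce: vy ← 0.45·10.412 = 4.686
Arc 3: start y=0.000, vy=4.686 → t=0.937, apex=1.098, x_land=95.258, impact vy=-4.686
  bounce: vy ← 0.45·4.686 = 2.109
Arc 4: start y=0.000, vy=2.109 → t=0.422, apex=0.222, x_land=101.406, impact vy=-2.109
  bounce: vy ← 0.45·2.109 = 0.949
Arc 5: start y=0.000, vy=0.949 → t=0.190, apex=0.045, x_land=104.173, impact vy=-0.949
  bounce: vy ← 0.45·0.949 = 0.427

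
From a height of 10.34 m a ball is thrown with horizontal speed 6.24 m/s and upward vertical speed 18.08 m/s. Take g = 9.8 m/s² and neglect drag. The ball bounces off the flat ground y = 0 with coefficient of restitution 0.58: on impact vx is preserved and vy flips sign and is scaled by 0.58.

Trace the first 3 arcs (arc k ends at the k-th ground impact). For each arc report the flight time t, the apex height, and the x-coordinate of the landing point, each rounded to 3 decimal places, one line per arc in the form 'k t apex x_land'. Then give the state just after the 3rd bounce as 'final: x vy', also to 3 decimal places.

1 4.193 27.018 26.165
2 2.724 9.089 43.162
3 1.580 3.057 53.020
final: 53.020 4.490

Arc 1: start y=10.340, vy=18.080 → t=4.193, apex=27.018, x_land=26.165, impact vy=-23.012
  bounce: vy ← 0.58·23.012 = 13.347
Arc 2: start y=0.000, vy=13.347 → t=2.724, apex=9.089, x_land=43.162, impact vy=-13.347
  bounce: vy ← 0.58·13.347 = 7.741
Arc 3: start y=0.000, vy=7.741 → t=1.580, apex=3.057, x_land=53.020, impact vy=-7.741
  bounce: vy ← 0.58·7.741 = 4.490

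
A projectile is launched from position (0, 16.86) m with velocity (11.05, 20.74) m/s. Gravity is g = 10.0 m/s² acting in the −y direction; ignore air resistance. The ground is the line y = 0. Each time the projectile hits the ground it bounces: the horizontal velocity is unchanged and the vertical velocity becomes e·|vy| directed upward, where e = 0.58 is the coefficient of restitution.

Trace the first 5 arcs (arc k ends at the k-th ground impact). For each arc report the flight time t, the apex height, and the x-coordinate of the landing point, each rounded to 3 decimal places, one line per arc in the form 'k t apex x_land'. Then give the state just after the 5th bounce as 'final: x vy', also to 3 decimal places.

Arc 1: start y=16.860, vy=20.740 → t=4.844, apex=38.367, x_land=53.527, impact vy=-27.701
  bounce: vy ← 0.58·27.701 = 16.067
Arc 2: start y=0.000, vy=16.067 → t=3.213, apex=12.907, x_land=89.035, impact vy=-16.067
  bounce: vy ← 0.58·16.067 = 9.319
Arc 3: start y=0.000, vy=9.319 → t=1.864, apex=4.342, x_land=109.629, impact vy=-9.319
  bounce: vy ← 0.58·9.319 = 5.405
Arc 4: start y=0.000, vy=5.405 → t=1.081, apex=1.461, x_land=121.573, impact vy=-5.405
  bounce: vy ← 0.58·5.405 = 3.135
Arc 5: start y=0.000, vy=3.135 → t=0.627, apex=0.491, x_land=128.501, impact vy=-3.135
  bounce: vy ← 0.58·3.135 = 1.818

1 4.844 38.367 53.527
2 3.213 12.907 89.035
3 1.864 4.342 109.629
4 1.081 1.461 121.573
5 0.627 0.491 128.501
final: 128.501 1.818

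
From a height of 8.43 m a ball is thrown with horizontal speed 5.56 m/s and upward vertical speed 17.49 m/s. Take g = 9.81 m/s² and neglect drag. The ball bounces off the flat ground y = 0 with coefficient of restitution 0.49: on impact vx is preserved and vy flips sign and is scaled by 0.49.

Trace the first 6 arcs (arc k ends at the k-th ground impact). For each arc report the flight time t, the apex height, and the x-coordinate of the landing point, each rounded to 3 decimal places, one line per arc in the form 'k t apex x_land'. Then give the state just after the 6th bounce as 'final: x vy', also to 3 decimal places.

1 3.996 24.021 22.217
2 2.169 5.767 34.275
3 1.063 1.385 40.184
4 0.521 0.332 43.079
5 0.255 0.080 44.497
6 0.125 0.019 45.192
final: 45.192 0.300

Arc 1: start y=8.430, vy=17.490 → t=3.996, apex=24.021, x_land=22.217, impact vy=-21.709
  bounce: vy ← 0.49·21.709 = 10.638
Arc 2: start y=0.000, vy=10.638 → t=2.169, apex=5.767, x_land=34.275, impact vy=-10.638
  bounce: vy ← 0.49·10.638 = 5.212
Arc 3: start y=0.000, vy=5.212 → t=1.063, apex=1.385, x_land=40.184, impact vy=-5.212
  bounce: vy ← 0.49·5.212 = 2.554
Arc 4: start y=0.000, vy=2.554 → t=0.521, apex=0.332, x_land=43.079, impact vy=-2.554
  bounce: vy ← 0.49·2.554 = 1.252
Arc 5: start y=0.000, vy=1.252 → t=0.255, apex=0.080, x_land=44.497, impact vy=-1.252
  bounce: vy ← 0.49·1.252 = 0.613
Arc 6: start y=0.000, vy=0.613 → t=0.125, apex=0.019, x_land=45.192, impact vy=-0.613
  bounce: vy ← 0.49·0.613 = 0.300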